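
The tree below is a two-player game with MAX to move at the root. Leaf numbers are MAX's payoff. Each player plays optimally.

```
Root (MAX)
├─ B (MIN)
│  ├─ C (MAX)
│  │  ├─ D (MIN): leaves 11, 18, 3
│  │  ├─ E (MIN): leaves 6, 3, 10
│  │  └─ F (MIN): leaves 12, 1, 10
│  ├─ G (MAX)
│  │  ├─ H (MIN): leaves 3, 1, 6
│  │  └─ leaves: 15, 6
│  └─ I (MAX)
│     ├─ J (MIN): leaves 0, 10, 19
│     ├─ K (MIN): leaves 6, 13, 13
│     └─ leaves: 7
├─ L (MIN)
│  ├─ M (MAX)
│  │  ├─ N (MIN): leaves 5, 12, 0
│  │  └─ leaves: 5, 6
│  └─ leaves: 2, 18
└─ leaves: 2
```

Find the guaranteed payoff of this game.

3

D (MIN): min(11, 18, 3) = 3
E (MIN): min(6, 3, 10) = 3
F (MIN): min(12, 1, 10) = 1
C (MAX): max(3, 3, 1) = 3
H (MIN): min(3, 1, 6) = 1
G (MAX): max(1, 15, 6) = 15
J (MIN): min(0, 10, 19) = 0
K (MIN): min(6, 13, 13) = 6
I (MAX): max(0, 6, 7) = 7
B (MIN): min(3, 15, 7) = 3
N (MIN): min(5, 12, 0) = 0
M (MAX): max(0, 5, 6) = 6
L (MIN): min(6, 2, 18) = 2
Root (MAX): max(3, 2, 2) = 3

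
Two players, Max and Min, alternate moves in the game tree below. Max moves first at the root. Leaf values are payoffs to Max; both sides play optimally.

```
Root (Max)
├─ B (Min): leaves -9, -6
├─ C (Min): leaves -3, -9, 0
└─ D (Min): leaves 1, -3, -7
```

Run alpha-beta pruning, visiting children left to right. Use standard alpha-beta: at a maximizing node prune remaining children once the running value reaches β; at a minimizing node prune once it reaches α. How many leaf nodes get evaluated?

B [α=-∞,β=+∞]: v=-9
C [α=-9,β=+∞]: v=-9 after child 2 ≤ α → α-cutoff, skip 1
D [α=-9,β=+∞]: v=-7
Root [α=-∞,β=+∞]: v=-7
Leaves evaluated: 7 of 8.

7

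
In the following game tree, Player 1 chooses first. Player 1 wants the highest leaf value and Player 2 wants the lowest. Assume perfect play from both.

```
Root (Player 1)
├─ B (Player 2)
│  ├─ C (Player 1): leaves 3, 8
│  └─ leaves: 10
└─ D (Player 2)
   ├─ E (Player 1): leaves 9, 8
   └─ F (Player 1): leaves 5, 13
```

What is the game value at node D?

9

E: max(9, 8) = 9
F: max(5, 13) = 13
D: min(9, 13) = 9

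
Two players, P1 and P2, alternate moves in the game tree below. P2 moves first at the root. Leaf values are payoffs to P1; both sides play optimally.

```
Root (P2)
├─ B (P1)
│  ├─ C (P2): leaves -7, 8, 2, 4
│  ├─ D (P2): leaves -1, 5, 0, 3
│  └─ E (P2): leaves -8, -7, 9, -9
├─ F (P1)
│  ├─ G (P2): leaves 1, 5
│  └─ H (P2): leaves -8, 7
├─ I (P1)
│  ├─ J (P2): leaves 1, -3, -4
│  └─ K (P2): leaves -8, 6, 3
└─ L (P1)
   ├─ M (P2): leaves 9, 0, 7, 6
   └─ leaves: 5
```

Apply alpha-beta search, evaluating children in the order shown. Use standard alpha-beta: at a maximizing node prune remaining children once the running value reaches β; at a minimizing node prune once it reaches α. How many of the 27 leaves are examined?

C [α=-∞,β=+∞]: v=-7
D [α=-7,β=+∞]: v=-1
E [α=-1,β=+∞]: v=-8 after child 1 ≤ α → α-cutoff, skip 3
B [α=-∞,β=+∞]: v=-1
G [α=-∞,β=-1]: v=1
F [α=-∞,β=-1]: v=1 after child 1 ≥ β → β-cutoff, skip 1
J [α=-∞,β=-1]: v=-4
K [α=-4,β=-1]: v=-8 after child 1 ≤ α → α-cutoff, skip 2
I [α=-∞,β=-1]: v=-4
M [α=-∞,β=-4]: v=0
L [α=-∞,β=-4]: v=0 after child 1 ≥ β → β-cutoff, skip 1
Root [α=-∞,β=+∞]: v=-4
Leaves evaluated: 19 of 27.

19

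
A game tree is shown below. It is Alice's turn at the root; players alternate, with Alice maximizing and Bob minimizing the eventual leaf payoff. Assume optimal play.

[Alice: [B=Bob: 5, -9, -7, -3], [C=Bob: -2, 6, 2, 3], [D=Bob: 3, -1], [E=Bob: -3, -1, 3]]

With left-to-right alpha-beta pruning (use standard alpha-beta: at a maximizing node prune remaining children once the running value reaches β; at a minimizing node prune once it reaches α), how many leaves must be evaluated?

11

B [α=-∞,β=+∞]: v=-9
C [α=-9,β=+∞]: v=-2
D [α=-2,β=+∞]: v=-1
E [α=-1,β=+∞]: v=-3 after child 1 ≤ α → α-cutoff, skip 2
Root [α=-∞,β=+∞]: v=-1
Leaves evaluated: 11 of 13.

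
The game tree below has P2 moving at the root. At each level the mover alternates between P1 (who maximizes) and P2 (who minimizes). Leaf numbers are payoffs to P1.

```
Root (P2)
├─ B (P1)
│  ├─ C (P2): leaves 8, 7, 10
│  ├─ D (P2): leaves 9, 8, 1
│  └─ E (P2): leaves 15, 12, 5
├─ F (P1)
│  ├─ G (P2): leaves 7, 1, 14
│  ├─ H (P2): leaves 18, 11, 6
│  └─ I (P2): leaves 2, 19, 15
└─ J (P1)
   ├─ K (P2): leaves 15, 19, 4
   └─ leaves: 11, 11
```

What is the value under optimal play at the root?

C (P2): min(8, 7, 10) = 7
D (P2): min(9, 8, 1) = 1
E (P2): min(15, 12, 5) = 5
B (P1): max(7, 1, 5) = 7
G (P2): min(7, 1, 14) = 1
H (P2): min(18, 11, 6) = 6
I (P2): min(2, 19, 15) = 2
F (P1): max(1, 6, 2) = 6
K (P2): min(15, 19, 4) = 4
J (P1): max(4, 11, 11) = 11
Root (P2): min(7, 6, 11) = 6

6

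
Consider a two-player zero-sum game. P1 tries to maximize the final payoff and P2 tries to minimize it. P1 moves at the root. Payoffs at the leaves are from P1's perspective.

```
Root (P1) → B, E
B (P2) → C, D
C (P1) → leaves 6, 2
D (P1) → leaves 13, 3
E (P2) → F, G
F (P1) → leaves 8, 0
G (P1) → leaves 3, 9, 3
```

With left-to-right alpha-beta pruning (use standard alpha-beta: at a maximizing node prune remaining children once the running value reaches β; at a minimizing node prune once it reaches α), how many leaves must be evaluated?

C [α=-∞,β=+∞]: v=6
D [α=-∞,β=6]: v=13 after child 1 ≥ β → β-cutoff, skip 1
B [α=-∞,β=+∞]: v=6
F [α=6,β=+∞]: v=8
G [α=6,β=8]: v=9 after child 2 ≥ β → β-cutoff, skip 1
E [α=6,β=+∞]: v=8
Root [α=-∞,β=+∞]: v=8
Leaves evaluated: 7 of 9.

7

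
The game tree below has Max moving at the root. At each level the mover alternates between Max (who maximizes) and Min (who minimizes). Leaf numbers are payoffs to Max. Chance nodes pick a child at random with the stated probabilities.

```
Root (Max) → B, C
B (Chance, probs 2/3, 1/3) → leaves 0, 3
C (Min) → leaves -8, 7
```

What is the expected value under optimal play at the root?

B (Chance): 2/3·0 + 1/3·3 = 1
C (Min): min(-8, 7) = -8
Root (Max): max(1, -8) = 1

1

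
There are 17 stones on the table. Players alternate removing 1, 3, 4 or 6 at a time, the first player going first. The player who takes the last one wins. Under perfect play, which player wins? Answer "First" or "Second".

W/L table (W = player to move can force a win):
i:   0  1  2  3  4  5  6  7  8  9 10 11 12 13 14 15 16 17
     L  W  L  W  W  W  W  L  W  L  W  W  W  W  L  W  L  W
Position 17 is W, so the first player wins.

First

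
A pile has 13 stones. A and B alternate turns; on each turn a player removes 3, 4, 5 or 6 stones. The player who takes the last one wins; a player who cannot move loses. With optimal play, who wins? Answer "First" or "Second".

Mark each pile size as W (mover wins) or L (mover loses):
i:   0  1  2  3  4  5  6  7  8  9 10 11 12 13
     L  L  L  W  W  W  W  W  W  L  L  L  W  W
Position 13 is W, so the first player wins.

First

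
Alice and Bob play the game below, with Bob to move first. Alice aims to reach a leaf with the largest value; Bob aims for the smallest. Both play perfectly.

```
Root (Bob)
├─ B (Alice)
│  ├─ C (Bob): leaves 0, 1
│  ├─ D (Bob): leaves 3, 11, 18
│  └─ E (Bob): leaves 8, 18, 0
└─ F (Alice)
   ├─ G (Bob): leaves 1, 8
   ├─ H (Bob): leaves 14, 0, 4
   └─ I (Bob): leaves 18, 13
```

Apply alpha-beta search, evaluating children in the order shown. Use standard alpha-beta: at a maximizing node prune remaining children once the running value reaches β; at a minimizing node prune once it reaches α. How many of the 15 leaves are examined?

14

C [α=-∞,β=+∞]: v=0
D [α=0,β=+∞]: v=3
E [α=3,β=+∞]: v=0
B [α=-∞,β=+∞]: v=3
G [α=-∞,β=3]: v=1
H [α=1,β=3]: v=0 after child 2 ≤ α → α-cutoff, skip 1
I [α=1,β=3]: v=13
F [α=-∞,β=3]: v=13
Root [α=-∞,β=+∞]: v=3
Leaves evaluated: 14 of 15.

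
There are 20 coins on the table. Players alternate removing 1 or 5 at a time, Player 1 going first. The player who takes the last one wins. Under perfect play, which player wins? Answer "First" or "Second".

Second

i:   0  1  2  3  4  5  6  7  8  9 10 11 12 13 14 15 16 17 18 19 20
     L  W  L  W  L  W  L  W  L  W  L  W  L  W  L  W  L  W  L  W  L
Position 20 is L, so the second player wins.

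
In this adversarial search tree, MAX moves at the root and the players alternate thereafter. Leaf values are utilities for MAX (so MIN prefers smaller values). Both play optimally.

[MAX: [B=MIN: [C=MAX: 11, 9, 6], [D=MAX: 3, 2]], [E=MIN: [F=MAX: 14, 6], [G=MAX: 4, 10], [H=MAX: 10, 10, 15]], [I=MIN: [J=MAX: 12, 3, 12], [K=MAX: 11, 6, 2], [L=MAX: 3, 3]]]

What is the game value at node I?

3

J: max(12, 3, 12) = 12
K: max(11, 6, 2) = 11
L: max(3, 3) = 3
I: min(12, 11, 3) = 3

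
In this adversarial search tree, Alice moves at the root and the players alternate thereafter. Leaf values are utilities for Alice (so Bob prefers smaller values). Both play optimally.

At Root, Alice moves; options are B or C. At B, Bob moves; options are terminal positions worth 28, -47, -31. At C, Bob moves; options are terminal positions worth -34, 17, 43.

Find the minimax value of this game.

-34

B (Bob): min(28, -47, -31) = -47
C (Bob): min(-34, 17, 43) = -34
Root (Alice): max(-47, -34) = -34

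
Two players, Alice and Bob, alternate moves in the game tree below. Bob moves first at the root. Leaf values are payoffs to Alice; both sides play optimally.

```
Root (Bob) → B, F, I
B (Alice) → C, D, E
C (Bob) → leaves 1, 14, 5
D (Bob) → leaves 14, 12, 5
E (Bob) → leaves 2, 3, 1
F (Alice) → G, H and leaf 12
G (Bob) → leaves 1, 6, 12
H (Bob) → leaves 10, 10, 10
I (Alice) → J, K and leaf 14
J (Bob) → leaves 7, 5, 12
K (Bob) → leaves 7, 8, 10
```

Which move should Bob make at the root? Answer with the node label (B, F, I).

B

C (Bob): min(1, 14, 5) = 1
D (Bob): min(14, 12, 5) = 5
E (Bob): min(2, 3, 1) = 1
B (Alice): max(1, 5, 1) = 5
G (Bob): min(1, 6, 12) = 1
H (Bob): min(10, 10, 10) = 10
F (Alice): max(1, 10, 12) = 12
J (Bob): min(7, 5, 12) = 5
K (Bob): min(7, 8, 10) = 7
I (Alice): max(5, 7, 14) = 14
Root (Bob): min(5, 12, 14) = 5
Bob picks the child with the lowest value: B (value 5).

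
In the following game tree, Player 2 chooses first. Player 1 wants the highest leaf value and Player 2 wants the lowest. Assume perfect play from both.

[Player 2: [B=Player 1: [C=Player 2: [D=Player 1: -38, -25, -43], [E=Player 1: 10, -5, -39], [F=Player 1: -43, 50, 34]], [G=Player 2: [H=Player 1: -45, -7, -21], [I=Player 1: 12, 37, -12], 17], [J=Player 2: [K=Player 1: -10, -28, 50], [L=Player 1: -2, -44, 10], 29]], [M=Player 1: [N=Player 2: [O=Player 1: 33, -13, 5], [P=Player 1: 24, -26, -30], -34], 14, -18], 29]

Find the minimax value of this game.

D (Player 1): max(-38, -25, -43) = -25
E (Player 1): max(10, -5, -39) = 10
F (Player 1): max(-43, 50, 34) = 50
C (Player 2): min(-25, 10, 50) = -25
H (Player 1): max(-45, -7, -21) = -7
I (Player 1): max(12, 37, -12) = 37
G (Player 2): min(-7, 37, 17) = -7
K (Player 1): max(-10, -28, 50) = 50
L (Player 1): max(-2, -44, 10) = 10
J (Player 2): min(50, 10, 29) = 10
B (Player 1): max(-25, -7, 10) = 10
O (Player 1): max(33, -13, 5) = 33
P (Player 1): max(24, -26, -30) = 24
N (Player 2): min(33, 24, -34) = -34
M (Player 1): max(-34, 14, -18) = 14
Root (Player 2): min(10, 14, 29) = 10

10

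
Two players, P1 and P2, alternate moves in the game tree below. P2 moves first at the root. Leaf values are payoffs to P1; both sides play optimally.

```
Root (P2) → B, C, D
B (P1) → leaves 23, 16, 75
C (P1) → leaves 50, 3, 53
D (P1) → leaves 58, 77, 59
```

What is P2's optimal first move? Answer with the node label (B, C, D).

C

B (P1): max(23, 16, 75) = 75
C (P1): max(50, 3, 53) = 53
D (P1): max(58, 77, 59) = 77
Root (P2): min(75, 53, 77) = 53
P2 picks the child with the lowest value: C (value 53).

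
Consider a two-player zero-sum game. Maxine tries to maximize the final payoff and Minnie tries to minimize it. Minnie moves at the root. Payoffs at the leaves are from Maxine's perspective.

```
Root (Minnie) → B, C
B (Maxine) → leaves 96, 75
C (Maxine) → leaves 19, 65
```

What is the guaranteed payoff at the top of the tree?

B (Maxine): max(96, 75) = 96
C (Maxine): max(19, 65) = 65
Root (Minnie): min(96, 65) = 65

65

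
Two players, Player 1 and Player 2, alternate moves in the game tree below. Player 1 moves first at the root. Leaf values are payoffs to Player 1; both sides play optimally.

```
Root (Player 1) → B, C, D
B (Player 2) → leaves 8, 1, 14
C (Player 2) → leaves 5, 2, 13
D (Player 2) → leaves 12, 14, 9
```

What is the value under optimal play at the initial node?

B (Player 2): min(8, 1, 14) = 1
C (Player 2): min(5, 2, 13) = 2
D (Player 2): min(12, 14, 9) = 9
Root (Player 1): max(1, 2, 9) = 9

9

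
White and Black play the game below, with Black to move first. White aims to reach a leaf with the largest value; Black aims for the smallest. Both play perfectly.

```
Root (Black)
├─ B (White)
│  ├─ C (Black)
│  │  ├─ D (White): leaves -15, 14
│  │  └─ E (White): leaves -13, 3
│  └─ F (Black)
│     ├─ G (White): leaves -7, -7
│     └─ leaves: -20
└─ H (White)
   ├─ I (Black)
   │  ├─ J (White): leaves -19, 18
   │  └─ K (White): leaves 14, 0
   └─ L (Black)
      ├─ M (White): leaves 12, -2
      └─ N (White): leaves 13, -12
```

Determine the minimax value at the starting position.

D (White): max(-15, 14) = 14
E (White): max(-13, 3) = 3
C (Black): min(14, 3) = 3
G (White): max(-7, -7) = -7
F (Black): min(-7, -20) = -20
B (White): max(3, -20) = 3
J (White): max(-19, 18) = 18
K (White): max(14, 0) = 14
I (Black): min(18, 14) = 14
M (White): max(12, -2) = 12
N (White): max(13, -12) = 13
L (Black): min(12, 13) = 12
H (White): max(14, 12) = 14
Root (Black): min(3, 14) = 3

3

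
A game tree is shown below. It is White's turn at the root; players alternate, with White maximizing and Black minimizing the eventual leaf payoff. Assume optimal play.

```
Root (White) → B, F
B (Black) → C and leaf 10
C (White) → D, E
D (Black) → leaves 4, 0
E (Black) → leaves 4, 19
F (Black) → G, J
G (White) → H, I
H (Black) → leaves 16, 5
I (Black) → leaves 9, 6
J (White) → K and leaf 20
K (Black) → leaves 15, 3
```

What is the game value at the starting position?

6

D (Black): min(4, 0) = 0
E (Black): min(4, 19) = 4
C (White): max(0, 4) = 4
B (Black): min(4, 10) = 4
H (Black): min(16, 5) = 5
I (Black): min(9, 6) = 6
G (White): max(5, 6) = 6
K (Black): min(15, 3) = 3
J (White): max(3, 20) = 20
F (Black): min(6, 20) = 6
Root (White): max(4, 6) = 6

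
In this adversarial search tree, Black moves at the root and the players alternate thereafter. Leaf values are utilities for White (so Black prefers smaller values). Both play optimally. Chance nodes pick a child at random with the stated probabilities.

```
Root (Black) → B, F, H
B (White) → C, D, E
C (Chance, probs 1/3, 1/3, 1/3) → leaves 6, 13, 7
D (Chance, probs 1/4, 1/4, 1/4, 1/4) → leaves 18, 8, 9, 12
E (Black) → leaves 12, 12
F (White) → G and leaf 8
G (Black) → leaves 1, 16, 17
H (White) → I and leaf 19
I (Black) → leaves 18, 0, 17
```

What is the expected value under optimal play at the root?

C (Chance): 1/3·6 + 1/3·13 + 1/3·7 = 8.67
D (Chance): 1/4·18 + 1/4·8 + 1/4·9 + 1/4·12 = 11.75
E (Black): min(12, 12) = 12
B (White): max(8.67, 11.75, 12) = 12
G (Black): min(1, 16, 17) = 1
F (White): max(1, 8) = 8
I (Black): min(18, 0, 17) = 0
H (White): max(0, 19) = 19
Root (Black): min(12, 8, 19) = 8

8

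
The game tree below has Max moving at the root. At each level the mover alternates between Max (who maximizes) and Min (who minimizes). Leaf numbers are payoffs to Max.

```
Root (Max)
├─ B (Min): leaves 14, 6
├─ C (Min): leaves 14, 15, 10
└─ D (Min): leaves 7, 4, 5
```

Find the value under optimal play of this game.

10

B (Min): min(14, 6) = 6
C (Min): min(14, 15, 10) = 10
D (Min): min(7, 4, 5) = 4
Root (Max): max(6, 10, 4) = 10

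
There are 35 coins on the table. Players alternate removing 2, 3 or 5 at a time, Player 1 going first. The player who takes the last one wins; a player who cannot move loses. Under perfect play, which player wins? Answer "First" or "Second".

i:   0  1  2  3  4  5  6  7  8  9 10 11 12 13 14 15 16 17 18 19 20 21 22 23 24 25 26 27 28 29 30 31 32 33 34 35
     L  L  W  W  W  W  W  L  L  W  W  W  W  W  L  L  W  W  W  W  W  L  L  W  W  W  W  W  L  L  W  W  W  W  W  L
Position 35 is L, so the second player wins.

Second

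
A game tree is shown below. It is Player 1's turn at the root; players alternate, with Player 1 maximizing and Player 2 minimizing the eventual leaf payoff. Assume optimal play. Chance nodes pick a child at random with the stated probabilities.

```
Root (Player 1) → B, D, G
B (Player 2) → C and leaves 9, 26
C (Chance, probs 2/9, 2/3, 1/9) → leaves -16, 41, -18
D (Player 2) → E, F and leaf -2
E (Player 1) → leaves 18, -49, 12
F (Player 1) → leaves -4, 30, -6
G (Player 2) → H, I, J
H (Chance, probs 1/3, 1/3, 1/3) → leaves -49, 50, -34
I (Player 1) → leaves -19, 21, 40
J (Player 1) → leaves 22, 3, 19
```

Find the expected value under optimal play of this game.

9

C (Chance): 2/9·-16 + 2/3·41 + 1/9·-18 = 21.78
B (Player 2): min(21.78, 9, 26) = 9
E (Player 1): max(18, -49, 12) = 18
F (Player 1): max(-4, 30, -6) = 30
D (Player 2): min(18, 30, -2) = -2
H (Chance): 1/3·-49 + 1/3·50 + 1/3·-34 = -11
I (Player 1): max(-19, 21, 40) = 40
J (Player 1): max(22, 3, 19) = 22
G (Player 2): min(-11, 40, 22) = -11
Root (Player 1): max(9, -2, -11) = 9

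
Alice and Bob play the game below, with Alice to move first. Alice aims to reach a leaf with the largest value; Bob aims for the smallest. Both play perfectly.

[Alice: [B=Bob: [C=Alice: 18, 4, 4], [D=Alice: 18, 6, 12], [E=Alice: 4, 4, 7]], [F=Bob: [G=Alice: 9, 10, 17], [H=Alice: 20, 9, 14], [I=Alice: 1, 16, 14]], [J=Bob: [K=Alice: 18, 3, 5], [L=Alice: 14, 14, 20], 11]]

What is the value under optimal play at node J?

K: max(18, 3, 5) = 18
L: max(14, 14, 20) = 20
J: min(18, 20, 11) = 11

11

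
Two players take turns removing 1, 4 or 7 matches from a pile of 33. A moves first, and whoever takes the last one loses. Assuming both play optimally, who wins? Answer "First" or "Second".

Second

Compute winning (W) and losing (L) positions by backward induction:
i:   0  1  2  3  4  5  6  7  8  9 10 11 12 13 14 15 16 17 18 19 20 21 22 23 24 25 26 27 28 29 30 31 32 33
     W  L  W  L  W  W  L  W  W  L  W  L  W  W  L  W  W  L  W  L  W  W  L  W  W  L  W  L  W  W  L  W  W  L
Position 33 is L, so the second player wins.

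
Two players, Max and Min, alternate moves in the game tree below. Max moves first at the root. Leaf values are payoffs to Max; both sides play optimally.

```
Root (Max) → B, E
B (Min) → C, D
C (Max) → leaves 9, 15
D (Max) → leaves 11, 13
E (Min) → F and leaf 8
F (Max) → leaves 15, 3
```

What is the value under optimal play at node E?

8

F: max(15, 3) = 15
E: min(15, 8) = 8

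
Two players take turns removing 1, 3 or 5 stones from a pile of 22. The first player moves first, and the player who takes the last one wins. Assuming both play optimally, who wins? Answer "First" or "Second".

i:   0  1  2  3  4  5  6  7  8  9 10 11 12 13 14 15 16 17 18 19 20 21 22
     L  W  L  W  L  W  L  W  L  W  L  W  L  W  L  W  L  W  L  W  L  W  L
Position 22 is L, so the second player wins.

Second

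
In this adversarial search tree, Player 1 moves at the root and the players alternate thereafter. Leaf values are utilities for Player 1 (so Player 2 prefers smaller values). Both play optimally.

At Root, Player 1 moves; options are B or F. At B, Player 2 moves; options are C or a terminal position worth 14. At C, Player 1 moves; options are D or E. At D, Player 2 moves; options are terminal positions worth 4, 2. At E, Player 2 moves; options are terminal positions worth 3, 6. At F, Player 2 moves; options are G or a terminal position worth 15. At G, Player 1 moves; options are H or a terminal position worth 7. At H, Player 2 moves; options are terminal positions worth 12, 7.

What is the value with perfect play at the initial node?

7

D (Player 2): min(4, 2) = 2
E (Player 2): min(3, 6) = 3
C (Player 1): max(2, 3) = 3
B (Player 2): min(3, 14) = 3
H (Player 2): min(12, 7) = 7
G (Player 1): max(7, 7) = 7
F (Player 2): min(7, 15) = 7
Root (Player 1): max(3, 7) = 7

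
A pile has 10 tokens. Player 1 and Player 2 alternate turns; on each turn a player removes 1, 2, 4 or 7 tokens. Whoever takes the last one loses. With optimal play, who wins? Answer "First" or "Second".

Second

Positions where the player to move wins (W) vs loses (L):
i:   0  1  2  3  4  5  6  7  8  9 10
     W  L  W  W  L  W  W  L  W  W  L
Position 10 is L, so the second player wins.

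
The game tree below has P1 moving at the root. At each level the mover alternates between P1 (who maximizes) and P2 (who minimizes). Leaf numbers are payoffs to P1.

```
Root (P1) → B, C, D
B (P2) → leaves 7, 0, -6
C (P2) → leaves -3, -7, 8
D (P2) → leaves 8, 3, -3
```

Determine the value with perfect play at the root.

B (P2): min(7, 0, -6) = -6
C (P2): min(-3, -7, 8) = -7
D (P2): min(8, 3, -3) = -3
Root (P1): max(-6, -7, -3) = -3

-3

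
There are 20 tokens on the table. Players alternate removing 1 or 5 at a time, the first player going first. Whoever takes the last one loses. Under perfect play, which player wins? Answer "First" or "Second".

Mark each pile size as W (mover wins) or L (mover loses):
i:   0  1  2  3  4  5  6  7  8  9 10 11 12 13 14 15 16 17 18 19 20
     W  L  W  L  W  L  W  L  W  L  W  L  W  L  W  L  W  L  W  L  W
Position 20 is W, so the first player wins.

First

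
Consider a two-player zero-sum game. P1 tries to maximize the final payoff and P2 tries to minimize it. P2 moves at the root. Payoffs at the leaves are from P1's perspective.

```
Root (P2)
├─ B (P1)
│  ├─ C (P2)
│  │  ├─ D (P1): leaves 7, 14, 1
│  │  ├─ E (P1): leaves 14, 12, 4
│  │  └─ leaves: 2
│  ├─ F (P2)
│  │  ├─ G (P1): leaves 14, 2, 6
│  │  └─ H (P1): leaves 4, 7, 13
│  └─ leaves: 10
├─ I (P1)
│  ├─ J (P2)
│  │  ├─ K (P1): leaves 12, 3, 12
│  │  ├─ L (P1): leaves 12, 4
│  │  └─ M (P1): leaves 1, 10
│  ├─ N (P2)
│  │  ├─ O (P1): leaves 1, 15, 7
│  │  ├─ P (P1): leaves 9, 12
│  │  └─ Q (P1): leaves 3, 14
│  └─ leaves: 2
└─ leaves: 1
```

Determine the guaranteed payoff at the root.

1

D (P1): max(7, 14, 1) = 14
E (P1): max(14, 12, 4) = 14
C (P2): min(14, 14, 2) = 2
G (P1): max(14, 2, 6) = 14
H (P1): max(4, 7, 13) = 13
F (P2): min(14, 13) = 13
B (P1): max(2, 13, 10) = 13
K (P1): max(12, 3, 12) = 12
L (P1): max(12, 4) = 12
M (P1): max(1, 10) = 10
J (P2): min(12, 12, 10) = 10
O (P1): max(1, 15, 7) = 15
P (P1): max(9, 12) = 12
Q (P1): max(3, 14) = 14
N (P2): min(15, 12, 14) = 12
I (P1): max(10, 12, 2) = 12
Root (P2): min(13, 12, 1) = 1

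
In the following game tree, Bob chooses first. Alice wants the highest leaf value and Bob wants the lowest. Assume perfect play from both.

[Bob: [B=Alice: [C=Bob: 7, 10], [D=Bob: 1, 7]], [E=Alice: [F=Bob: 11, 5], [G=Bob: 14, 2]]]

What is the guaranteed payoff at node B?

7

C: min(7, 10) = 7
D: min(1, 7) = 1
B: max(7, 1) = 7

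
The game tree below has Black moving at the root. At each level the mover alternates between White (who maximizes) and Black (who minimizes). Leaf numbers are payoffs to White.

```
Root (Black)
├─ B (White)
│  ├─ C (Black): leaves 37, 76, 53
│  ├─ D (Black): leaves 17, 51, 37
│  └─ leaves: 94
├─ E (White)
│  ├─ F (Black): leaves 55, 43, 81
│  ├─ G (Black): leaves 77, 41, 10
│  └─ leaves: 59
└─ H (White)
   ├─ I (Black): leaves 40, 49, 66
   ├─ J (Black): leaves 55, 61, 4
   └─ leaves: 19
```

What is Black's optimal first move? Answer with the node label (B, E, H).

H

C (Black): min(37, 76, 53) = 37
D (Black): min(17, 51, 37) = 17
B (White): max(37, 17, 94) = 94
F (Black): min(55, 43, 81) = 43
G (Black): min(77, 41, 10) = 10
E (White): max(43, 10, 59) = 59
I (Black): min(40, 49, 66) = 40
J (Black): min(55, 61, 4) = 4
H (White): max(40, 4, 19) = 40
Root (Black): min(94, 59, 40) = 40
Black picks the child with the lowest value: H (value 40).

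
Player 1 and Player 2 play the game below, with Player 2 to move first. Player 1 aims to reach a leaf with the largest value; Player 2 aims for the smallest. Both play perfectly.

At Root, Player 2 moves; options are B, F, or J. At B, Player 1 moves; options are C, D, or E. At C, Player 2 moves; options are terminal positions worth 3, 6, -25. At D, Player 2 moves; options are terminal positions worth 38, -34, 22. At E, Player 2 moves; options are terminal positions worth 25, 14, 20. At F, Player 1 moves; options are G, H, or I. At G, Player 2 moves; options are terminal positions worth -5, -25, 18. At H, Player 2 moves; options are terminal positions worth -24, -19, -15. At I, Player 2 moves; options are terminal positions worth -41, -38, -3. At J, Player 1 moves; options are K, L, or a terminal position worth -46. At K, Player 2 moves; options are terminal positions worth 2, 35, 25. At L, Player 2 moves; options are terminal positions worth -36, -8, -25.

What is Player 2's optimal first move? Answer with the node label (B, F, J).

C (Player 2): min(3, 6, -25) = -25
D (Player 2): min(38, -34, 22) = -34
E (Player 2): min(25, 14, 20) = 14
B (Player 1): max(-25, -34, 14) = 14
G (Player 2): min(-5, -25, 18) = -25
H (Player 2): min(-24, -19, -15) = -24
I (Player 2): min(-41, -38, -3) = -41
F (Player 1): max(-25, -24, -41) = -24
K (Player 2): min(2, 35, 25) = 2
L (Player 2): min(-36, -8, -25) = -36
J (Player 1): max(2, -36, -46) = 2
Root (Player 2): min(14, -24, 2) = -24
Player 2 picks the child with the lowest value: F (value -24).

F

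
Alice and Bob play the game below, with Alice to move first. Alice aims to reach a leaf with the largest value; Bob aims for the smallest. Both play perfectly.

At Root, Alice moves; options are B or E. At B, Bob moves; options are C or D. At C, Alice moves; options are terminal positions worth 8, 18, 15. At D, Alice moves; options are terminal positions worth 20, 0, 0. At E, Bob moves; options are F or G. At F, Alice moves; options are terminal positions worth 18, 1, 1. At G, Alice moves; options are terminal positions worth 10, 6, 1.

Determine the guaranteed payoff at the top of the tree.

C (Alice): max(8, 18, 15) = 18
D (Alice): max(20, 0, 0) = 20
B (Bob): min(18, 20) = 18
F (Alice): max(18, 1, 1) = 18
G (Alice): max(10, 6, 1) = 10
E (Bob): min(18, 10) = 10
Root (Alice): max(18, 10) = 18

18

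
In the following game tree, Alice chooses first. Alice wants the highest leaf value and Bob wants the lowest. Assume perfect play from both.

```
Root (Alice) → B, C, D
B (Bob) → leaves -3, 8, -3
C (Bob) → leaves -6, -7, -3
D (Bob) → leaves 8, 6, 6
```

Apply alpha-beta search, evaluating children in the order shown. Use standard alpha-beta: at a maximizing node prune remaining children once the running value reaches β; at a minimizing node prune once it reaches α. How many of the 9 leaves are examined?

B [α=-∞,β=+∞]: v=-3
C [α=-3,β=+∞]: v=-6 after child 1 ≤ α → α-cutoff, skip 2
D [α=-3,β=+∞]: v=6
Root [α=-∞,β=+∞]: v=6
Leaves evaluated: 7 of 9.

7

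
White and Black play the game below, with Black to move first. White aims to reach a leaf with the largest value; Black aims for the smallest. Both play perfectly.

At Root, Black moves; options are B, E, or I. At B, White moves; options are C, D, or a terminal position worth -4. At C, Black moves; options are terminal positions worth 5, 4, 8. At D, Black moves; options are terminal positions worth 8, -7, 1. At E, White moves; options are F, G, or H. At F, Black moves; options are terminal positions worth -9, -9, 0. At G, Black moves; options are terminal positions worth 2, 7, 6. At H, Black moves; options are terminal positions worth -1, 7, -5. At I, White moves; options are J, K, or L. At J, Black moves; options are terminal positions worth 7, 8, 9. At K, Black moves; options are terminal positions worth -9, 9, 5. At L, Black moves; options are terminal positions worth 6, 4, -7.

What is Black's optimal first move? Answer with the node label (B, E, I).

E

C (Black): min(5, 4, 8) = 4
D (Black): min(8, -7, 1) = -7
B (White): max(4, -7, -4) = 4
F (Black): min(-9, -9, 0) = -9
G (Black): min(2, 7, 6) = 2
H (Black): min(-1, 7, -5) = -5
E (White): max(-9, 2, -5) = 2
J (Black): min(7, 8, 9) = 7
K (Black): min(-9, 9, 5) = -9
L (Black): min(6, 4, -7) = -7
I (White): max(7, -9, -7) = 7
Root (Black): min(4, 2, 7) = 2
Black picks the child with the lowest value: E (value 2).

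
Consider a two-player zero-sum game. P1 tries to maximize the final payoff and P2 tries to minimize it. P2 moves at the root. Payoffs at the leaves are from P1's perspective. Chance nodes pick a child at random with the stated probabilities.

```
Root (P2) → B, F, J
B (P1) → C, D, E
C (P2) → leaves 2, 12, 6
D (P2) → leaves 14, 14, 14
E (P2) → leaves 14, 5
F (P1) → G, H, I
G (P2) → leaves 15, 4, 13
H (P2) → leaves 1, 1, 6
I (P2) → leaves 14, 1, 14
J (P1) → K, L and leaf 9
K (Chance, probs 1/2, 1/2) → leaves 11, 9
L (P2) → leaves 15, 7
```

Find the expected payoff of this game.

4

C (P2): min(2, 12, 6) = 2
D (P2): min(14, 14, 14) = 14
E (P2): min(14, 5) = 5
B (P1): max(2, 14, 5) = 14
G (P2): min(15, 4, 13) = 4
H (P2): min(1, 1, 6) = 1
I (P2): min(14, 1, 14) = 1
F (P1): max(4, 1, 1) = 4
K (Chance): 1/2·11 + 1/2·9 = 10
L (P2): min(15, 7) = 7
J (P1): max(10, 7, 9) = 10
Root (P2): min(14, 4, 10) = 4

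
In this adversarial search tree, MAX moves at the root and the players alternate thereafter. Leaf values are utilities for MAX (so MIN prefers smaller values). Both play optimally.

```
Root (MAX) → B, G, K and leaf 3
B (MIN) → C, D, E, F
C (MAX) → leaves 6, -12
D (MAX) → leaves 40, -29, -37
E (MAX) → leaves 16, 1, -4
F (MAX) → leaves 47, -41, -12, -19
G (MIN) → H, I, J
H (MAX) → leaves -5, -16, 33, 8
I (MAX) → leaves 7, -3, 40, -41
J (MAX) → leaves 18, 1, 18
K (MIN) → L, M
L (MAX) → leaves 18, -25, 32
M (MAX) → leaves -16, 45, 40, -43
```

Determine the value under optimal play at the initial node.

C (MAX): max(6, -12) = 6
D (MAX): max(40, -29, -37) = 40
E (MAX): max(16, 1, -4) = 16
F (MAX): max(47, -41, -12, -19) = 47
B (MIN): min(6, 40, 16, 47) = 6
H (MAX): max(-5, -16, 33, 8) = 33
I (MAX): max(7, -3, 40, -41) = 40
J (MAX): max(18, 1, 18) = 18
G (MIN): min(33, 40, 18) = 18
L (MAX): max(18, -25, 32) = 32
M (MAX): max(-16, 45, 40, -43) = 45
K (MIN): min(32, 45) = 32
Root (MAX): max(6, 18, 32, 3) = 32

32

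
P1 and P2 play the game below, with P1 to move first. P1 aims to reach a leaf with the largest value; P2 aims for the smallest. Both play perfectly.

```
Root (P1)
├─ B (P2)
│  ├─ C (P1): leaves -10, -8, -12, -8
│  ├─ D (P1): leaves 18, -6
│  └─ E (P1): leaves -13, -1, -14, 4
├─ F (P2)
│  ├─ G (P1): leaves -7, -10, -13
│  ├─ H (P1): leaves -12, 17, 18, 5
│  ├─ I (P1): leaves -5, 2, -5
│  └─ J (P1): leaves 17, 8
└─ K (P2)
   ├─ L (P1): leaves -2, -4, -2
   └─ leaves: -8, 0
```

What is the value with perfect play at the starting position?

-7

C (P1): max(-10, -8, -12, -8) = -8
D (P1): max(18, -6) = 18
E (P1): max(-13, -1, -14, 4) = 4
B (P2): min(-8, 18, 4) = -8
G (P1): max(-7, -10, -13) = -7
H (P1): max(-12, 17, 18, 5) = 18
I (P1): max(-5, 2, -5) = 2
J (P1): max(17, 8) = 17
F (P2): min(-7, 18, 2, 17) = -7
L (P1): max(-2, -4, -2) = -2
K (P2): min(-2, -8, 0) = -8
Root (P1): max(-8, -7, -8) = -7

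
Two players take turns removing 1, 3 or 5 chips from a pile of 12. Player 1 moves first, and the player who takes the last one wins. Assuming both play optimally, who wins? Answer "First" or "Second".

Compute winning (W) and losing (L) positions by backward induction:
i:   0  1  2  3  4  5  6  7  8  9 10 11 12
     L  W  L  W  L  W  L  W  L  W  L  W  L
Position 12 is L, so the second player wins.

Second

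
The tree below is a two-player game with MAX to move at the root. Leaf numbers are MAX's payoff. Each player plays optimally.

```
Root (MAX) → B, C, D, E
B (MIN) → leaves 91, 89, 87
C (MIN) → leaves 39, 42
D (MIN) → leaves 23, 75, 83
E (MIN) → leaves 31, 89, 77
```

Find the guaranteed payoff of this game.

87

B (MIN): min(91, 89, 87) = 87
C (MIN): min(39, 42) = 39
D (MIN): min(23, 75, 83) = 23
E (MIN): min(31, 89, 77) = 31
Root (MAX): max(87, 39, 23, 31) = 87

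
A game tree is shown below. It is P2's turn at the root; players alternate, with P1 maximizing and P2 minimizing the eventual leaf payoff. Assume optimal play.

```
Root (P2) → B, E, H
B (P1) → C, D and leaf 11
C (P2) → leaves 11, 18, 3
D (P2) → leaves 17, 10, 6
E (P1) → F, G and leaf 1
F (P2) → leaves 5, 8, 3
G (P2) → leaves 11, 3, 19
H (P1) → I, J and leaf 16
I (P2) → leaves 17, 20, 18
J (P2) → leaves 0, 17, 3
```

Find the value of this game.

C (P2): min(11, 18, 3) = 3
D (P2): min(17, 10, 6) = 6
B (P1): max(3, 6, 11) = 11
F (P2): min(5, 8, 3) = 3
G (P2): min(11, 3, 19) = 3
E (P1): max(3, 3, 1) = 3
I (P2): min(17, 20, 18) = 17
J (P2): min(0, 17, 3) = 0
H (P1): max(17, 0, 16) = 17
Root (P2): min(11, 3, 17) = 3

3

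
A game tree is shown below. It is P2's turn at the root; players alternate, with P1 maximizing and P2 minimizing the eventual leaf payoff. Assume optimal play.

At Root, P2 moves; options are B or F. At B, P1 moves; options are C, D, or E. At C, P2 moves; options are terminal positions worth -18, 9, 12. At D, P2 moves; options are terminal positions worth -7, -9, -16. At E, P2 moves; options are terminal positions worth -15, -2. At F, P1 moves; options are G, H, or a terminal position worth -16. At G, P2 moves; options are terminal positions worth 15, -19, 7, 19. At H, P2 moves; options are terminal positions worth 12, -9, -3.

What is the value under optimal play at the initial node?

C (P2): min(-18, 9, 12) = -18
D (P2): min(-7, -9, -16) = -16
E (P2): min(-15, -2) = -15
B (P1): max(-18, -16, -15) = -15
G (P2): min(15, -19, 7, 19) = -19
H (P2): min(12, -9, -3) = -9
F (P1): max(-19, -9, -16) = -9
Root (P2): min(-15, -9) = -15

-15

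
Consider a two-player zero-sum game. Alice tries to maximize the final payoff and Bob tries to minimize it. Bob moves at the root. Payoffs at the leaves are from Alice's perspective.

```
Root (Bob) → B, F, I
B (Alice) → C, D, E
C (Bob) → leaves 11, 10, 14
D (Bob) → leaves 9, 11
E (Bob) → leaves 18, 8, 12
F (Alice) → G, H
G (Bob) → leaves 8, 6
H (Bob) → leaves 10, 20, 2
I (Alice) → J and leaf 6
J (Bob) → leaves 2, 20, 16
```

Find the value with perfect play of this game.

6

C (Bob): min(11, 10, 14) = 10
D (Bob): min(9, 11) = 9
E (Bob): min(18, 8, 12) = 8
B (Alice): max(10, 9, 8) = 10
G (Bob): min(8, 6) = 6
H (Bob): min(10, 20, 2) = 2
F (Alice): max(6, 2) = 6
J (Bob): min(2, 20, 16) = 2
I (Alice): max(2, 6) = 6
Root (Bob): min(10, 6, 6) = 6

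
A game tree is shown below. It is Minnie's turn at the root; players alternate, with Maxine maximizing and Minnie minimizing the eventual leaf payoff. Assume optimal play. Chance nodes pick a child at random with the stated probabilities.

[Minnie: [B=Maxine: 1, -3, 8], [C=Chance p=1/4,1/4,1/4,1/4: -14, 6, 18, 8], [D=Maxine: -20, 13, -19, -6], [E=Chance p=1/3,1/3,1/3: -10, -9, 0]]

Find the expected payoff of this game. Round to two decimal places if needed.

B (Maxine): max(1, -3, 8) = 8
C (Chance): 1/4·-14 + 1/4·6 + 1/4·18 + 1/4·8 = 4.5
D (Maxine): max(-20, 13, -19, -6) = 13
E (Chance): 1/3·-10 + 1/3·-9 + 1/3·0 = -6.33
Root (Minnie): min(8, 4.5, 13, -6.33) = -6.33

-6.33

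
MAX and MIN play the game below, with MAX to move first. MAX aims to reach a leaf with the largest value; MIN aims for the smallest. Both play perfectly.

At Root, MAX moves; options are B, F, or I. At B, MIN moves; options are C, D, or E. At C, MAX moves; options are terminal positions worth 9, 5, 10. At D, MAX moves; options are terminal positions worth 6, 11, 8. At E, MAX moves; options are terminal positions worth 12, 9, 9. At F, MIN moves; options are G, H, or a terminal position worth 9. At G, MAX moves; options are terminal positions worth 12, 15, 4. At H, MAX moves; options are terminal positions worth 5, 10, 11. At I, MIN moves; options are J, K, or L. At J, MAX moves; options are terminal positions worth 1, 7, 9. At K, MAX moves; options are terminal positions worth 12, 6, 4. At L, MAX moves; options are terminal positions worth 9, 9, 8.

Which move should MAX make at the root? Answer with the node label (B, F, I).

C (MAX): max(9, 5, 10) = 10
D (MAX): max(6, 11, 8) = 11
E (MAX): max(12, 9, 9) = 12
B (MIN): min(10, 11, 12) = 10
G (MAX): max(12, 15, 4) = 15
H (MAX): max(5, 10, 11) = 11
F (MIN): min(15, 11, 9) = 9
J (MAX): max(1, 7, 9) = 9
K (MAX): max(12, 6, 4) = 12
L (MAX): max(9, 9, 8) = 9
I (MIN): min(9, 12, 9) = 9
Root (MAX): max(10, 9, 9) = 10
MAX picks the child with the highest value: B (value 10).

B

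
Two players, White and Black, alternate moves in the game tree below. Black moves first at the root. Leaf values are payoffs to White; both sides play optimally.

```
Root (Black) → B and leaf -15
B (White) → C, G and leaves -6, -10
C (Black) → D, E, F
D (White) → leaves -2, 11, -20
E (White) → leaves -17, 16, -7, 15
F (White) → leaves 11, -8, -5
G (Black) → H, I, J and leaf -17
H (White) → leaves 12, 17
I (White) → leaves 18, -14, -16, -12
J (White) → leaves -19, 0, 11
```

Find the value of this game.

-15

D (White): max(-2, 11, -20) = 11
E (White): max(-17, 16, -7, 15) = 16
F (White): max(11, -8, -5) = 11
C (Black): min(11, 16, 11) = 11
H (White): max(12, 17) = 17
I (White): max(18, -14, -16, -12) = 18
J (White): max(-19, 0, 11) = 11
G (Black): min(17, 18, 11, -17) = -17
B (White): max(11, -17, -6, -10) = 11
Root (Black): min(11, -15) = -15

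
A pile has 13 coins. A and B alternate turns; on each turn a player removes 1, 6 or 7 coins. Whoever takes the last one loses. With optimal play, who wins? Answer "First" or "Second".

i:   0  1  2  3  4  5  6  7  8  9 10 11 12 13
     W  L  W  L  W  L  W  W  W  W  W  W  W  L
Position 13 is L, so the second player wins.

Second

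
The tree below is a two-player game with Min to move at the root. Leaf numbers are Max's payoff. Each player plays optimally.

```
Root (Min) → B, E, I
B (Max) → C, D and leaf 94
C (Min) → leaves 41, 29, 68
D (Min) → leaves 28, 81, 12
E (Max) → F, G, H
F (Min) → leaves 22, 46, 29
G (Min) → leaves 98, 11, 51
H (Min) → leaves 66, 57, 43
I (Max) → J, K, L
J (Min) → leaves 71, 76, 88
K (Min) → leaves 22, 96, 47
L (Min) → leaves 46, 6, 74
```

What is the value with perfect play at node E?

43

F: min(22, 46, 29) = 22
G: min(98, 11, 51) = 11
H: min(66, 57, 43) = 43
E: max(22, 11, 43) = 43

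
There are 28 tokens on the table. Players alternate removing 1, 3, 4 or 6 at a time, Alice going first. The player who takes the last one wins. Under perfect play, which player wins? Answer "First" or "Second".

Positions where the player to move wins (W) vs loses (L):
i:   0  1  2  3  4  5  6  7  8  9 10 11 12 13 14 15 16 17 18 19 20 21 22 23 24 25 26 27 28
     L  W  L  W  W  W  W  L  W  L  W  W  W  W  L  W  L  W  W  W  W  L  W  L  W  W  W  W  L
Position 28 is L, so the second player wins.

Second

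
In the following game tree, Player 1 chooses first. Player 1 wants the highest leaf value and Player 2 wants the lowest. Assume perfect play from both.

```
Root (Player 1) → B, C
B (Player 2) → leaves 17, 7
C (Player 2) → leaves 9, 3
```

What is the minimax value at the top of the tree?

7

B (Player 2): min(17, 7) = 7
C (Player 2): min(9, 3) = 3
Root (Player 1): max(7, 3) = 7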